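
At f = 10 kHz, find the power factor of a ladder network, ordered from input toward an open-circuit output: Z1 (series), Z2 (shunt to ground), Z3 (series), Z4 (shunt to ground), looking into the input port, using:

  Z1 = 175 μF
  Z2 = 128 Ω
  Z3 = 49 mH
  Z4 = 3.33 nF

Step 1 — Angular frequency: ω = 2π·f = 2π·1e+04 = 6.283e+04 rad/s.
Step 2 — Component impedances:
  Z1: Z = 1/(jωC) = -j/(ω·C) = 0 - j0.09095 Ω
  Z2: Z = R = 128 Ω
  Z3: Z = jωL = j·6.283e+04·0.049 = 0 + j3079 Ω
  Z4: Z = 1/(jωC) = -j/(ω·C) = 0 - j4779 Ω
Step 3 — Ladder network (open output): work backward from the far end, alternating series and parallel combinations. Z_in = 127.3 - j9.671 Ω = 127.6∠-4.3° Ω.
Step 4 — Power factor: PF = cos(φ) = Re(Z)/|Z| = 127.28/127.65 = 0.9971.
Step 5 — Type: Im(Z) = -9.671 ⇒ leading (phase φ = -4.3°).

PF = 0.9971 (leading, φ = -4.3°)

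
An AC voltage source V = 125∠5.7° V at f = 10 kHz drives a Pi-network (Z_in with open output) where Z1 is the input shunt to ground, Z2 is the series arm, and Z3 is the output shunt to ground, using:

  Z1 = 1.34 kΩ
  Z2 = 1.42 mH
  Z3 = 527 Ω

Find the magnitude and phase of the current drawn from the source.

Step 1 — Angular frequency: ω = 2π·f = 2π·1e+04 = 6.283e+04 rad/s.
Step 2 — Component impedances:
  Z1: Z = R = 1340 Ω
  Z2: Z = jωL = j·6.283e+04·0.00142 = 0 + j89.22 Ω
  Z3: Z = R = 527 Ω
Step 3 — With open output, the series arm Z2 and the output shunt Z3 appear in series to ground: Z2 + Z3 = 527 + j89.22 Ω.
Step 4 — Parallel with input shunt Z1: Z_in = Z1 || (Z2 + Z3) = 380.4 + j45.86 Ω = 383.2∠6.9° Ω.
Step 5 — Source phasor: V = 125∠5.7° V = 124.4 + j12.41 V.
Step 6 — Ohm's law: I = V / Z_total = (124.4 + j12.41) / (380.4 + j45.86) = 0.3261 - j0.006678 A.
Step 7 — Convert to polar: |I| = 0.3262 A, ∠I = -1.2°.

I = 0.3262∠-1.2° A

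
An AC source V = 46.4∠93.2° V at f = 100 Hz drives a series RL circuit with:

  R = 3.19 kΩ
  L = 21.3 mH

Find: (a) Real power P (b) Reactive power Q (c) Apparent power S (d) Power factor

Step 1 — Angular frequency: ω = 2π·f = 2π·100 = 628.3 rad/s.
Step 2 — Component impedances:
  R: Z = R = 3190 Ω
  L: Z = jωL = j·628.3·0.0213 = 0 + j13.38 Ω
Step 3 — Series combination: Z_total = R + L = 3190 + j13.38 Ω = 3190∠0.2° Ω.
Step 4 — Source phasor: V = 46.4∠93.2° V = -2.59 + j46.33 V.
Step 5 — Current: I = V / Z = -0.000751 + j0.01453 A = 0.01455∠93.0° A.
Step 6 — Complex power: S = V·I* = 0.6749 + j0.002831 VA.
Step 7 — Real power: P = Re(S) = 0.6749 W.
Step 8 — Reactive power: Q = Im(S) = 0.002831 VAR.
Step 9 — Apparent power: |S| = 0.6749 VA.
Step 10 — Power factor: PF = P/|S| = 1 (lagging).

(a) P = 0.6749 W  (b) Q = 0.002831 VAR  (c) S = 0.6749 VA  (d) PF = 1 (lagging)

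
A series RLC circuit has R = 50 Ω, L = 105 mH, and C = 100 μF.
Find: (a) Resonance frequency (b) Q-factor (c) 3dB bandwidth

Step 1 — Resonance: ω₀ = 1/√(LC) = 1/√(0.105·0.0001) = 308.6 rad/s.
Step 2 — f₀ = ω₀/(2π) = 49.12 Hz.
Step 3 — Series Q: Q = ω₀L/R = 308.6·0.105/50 = 0.6481.
Step 4 — Bandwidth: Δω = ω₀/Q = 476.2 rad/s; BW = Δω/(2π) = 75.79 Hz.

(a) f₀ = 49.12 Hz  (b) Q = 0.6481  (c) BW = 75.79 Hz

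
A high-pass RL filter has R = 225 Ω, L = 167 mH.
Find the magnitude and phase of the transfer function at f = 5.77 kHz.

Step 1 — Angular frequency: ω = 2π·5770 = 3.625e+04 rad/s.
Step 2 — Transfer function: H(jω) = jωL/(R + jωL).
Step 3 — Numerator jωL = j·6054; denominator R + jωL = 225 + j6054.
Step 4 — H = 0.9986 + j0.03711.
Step 5 — Magnitude: |H| = 0.9993 (-0.0 dB); phase: φ = 2.1°.

|H| = 0.9993 (-0.0 dB), φ = 2.1°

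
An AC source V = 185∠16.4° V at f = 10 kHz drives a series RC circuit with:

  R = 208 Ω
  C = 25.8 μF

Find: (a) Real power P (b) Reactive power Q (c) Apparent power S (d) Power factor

Step 1 — Angular frequency: ω = 2π·f = 2π·1e+04 = 6.283e+04 rad/s.
Step 2 — Component impedances:
  R: Z = R = 208 Ω
  C: Z = 1/(jωC) = -j/(ω·C) = 0 - j0.6169 Ω
Step 3 — Series combination: Z_total = R + C = 208 - j0.6169 Ω = 208∠-0.2° Ω.
Step 4 — Source phasor: V = 185∠16.4° V = 177.5 + j52.23 V.
Step 5 — Current: I = V / Z = 0.8525 + j0.2536 A = 0.8894∠16.6° A.
Step 6 — Complex power: S = V·I* = 164.5 - j0.488 VA.
Step 7 — Real power: P = Re(S) = 164.5 W.
Step 8 — Reactive power: Q = Im(S) = -0.488 VAR.
Step 9 — Apparent power: |S| = 164.5 VA.
Step 10 — Power factor: PF = P/|S| = 1 (leading).

(a) P = 164.5 W  (b) Q = -0.488 VAR  (c) S = 164.5 VA  (d) PF = 1 (leading)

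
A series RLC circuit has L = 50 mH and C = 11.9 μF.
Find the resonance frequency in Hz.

Step 1 — Resonance condition Im(Z)=0 gives ω₀ = 1/√(LC).
Step 2 — ω₀ = 1/√(0.05·1.19e-05) = 1296 rad/s.
Step 3 — f₀ = ω₀/(2π) = 206.3 Hz.

f₀ = 206.3 Hz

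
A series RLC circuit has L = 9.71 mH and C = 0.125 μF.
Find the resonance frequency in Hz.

Step 1 — Resonance condition Im(Z)=0 gives ω₀ = 1/√(LC).
Step 2 — ω₀ = 1/√(0.00971·1.25e-07) = 2.87e+04 rad/s.
Step 3 — f₀ = ω₀/(2π) = 4568 Hz.

f₀ = 4568 Hz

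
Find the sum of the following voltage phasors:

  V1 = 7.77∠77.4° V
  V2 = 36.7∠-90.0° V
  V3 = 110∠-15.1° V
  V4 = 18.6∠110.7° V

Step 1 — Convert each phasor to rectangular form:
  V1 = 7.77·(cos(77.4°) + j·sin(77.4°)) = 1.695 + j7.583 V
  V2 = 36.7·(cos(-90.0°) + j·sin(-90.0°)) = 0 - j36.7 V
  V3 = 110·(cos(-15.1°) + j·sin(-15.1°)) = 106.2 - j28.66 V
  V4 = 18.6·(cos(110.7°) + j·sin(110.7°)) = -6.575 + j17.4 V
Step 2 — Sum components: V_total = 101.3 - j40.37 V.
Step 3 — Convert to polar: |V_total| = 109.1 V, ∠V_total = -21.7°.

V_total = 109.1∠-21.7° V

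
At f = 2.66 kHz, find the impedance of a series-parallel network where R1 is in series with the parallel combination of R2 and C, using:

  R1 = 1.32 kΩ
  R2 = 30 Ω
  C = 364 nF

Step 1 — Angular frequency: ω = 2π·f = 2π·2660 = 1.671e+04 rad/s.
Step 2 — Component impedances:
  R1: Z = R = 1320 Ω
  R2: Z = R = 30 Ω
  C: Z = 1/(jωC) = -j/(ω·C) = 0 - j164.4 Ω
Step 3 — Parallel branch: R2 || C = 1/(1/R2 + 1/C) = 29.03 - j5.299 Ω.
Step 4 — Series with R1: Z_total = R1 + (R2 || C) = 1349 - j5.299 Ω = 1349∠-0.2° Ω.

Z = 1349 - j5.299 Ω = 1349∠-0.2° Ω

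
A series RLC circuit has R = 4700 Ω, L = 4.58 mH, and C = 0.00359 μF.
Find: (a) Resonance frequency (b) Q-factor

Step 1 — Resonance condition Im(Z)=0 gives ω₀ = 1/√(LC).
Step 2 — ω₀ = 1/√(0.00458·3.59e-09) = 2.466e+05 rad/s.
Step 3 — f₀ = ω₀/(2π) = 3.925e+04 Hz.
Step 4 — Series Q: Q = ω₀L/R = 2.466e+05·0.00458/4700 = 0.2403.

(a) f₀ = 3.925e+04 Hz  (b) Q = 0.2403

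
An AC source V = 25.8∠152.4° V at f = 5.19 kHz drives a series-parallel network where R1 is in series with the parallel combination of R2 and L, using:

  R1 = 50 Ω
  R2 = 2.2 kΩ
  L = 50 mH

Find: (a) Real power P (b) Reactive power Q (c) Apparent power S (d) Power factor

Step 1 — Angular frequency: ω = 2π·f = 2π·5190 = 3.261e+04 rad/s.
Step 2 — Component impedances:
  R1: Z = R = 50 Ω
  R2: Z = R = 2200 Ω
  L: Z = jωL = j·3.261e+04·0.05 = 0 + j1630 Ω
Step 3 — Parallel branch: R2 || L = 1/(1/R2 + 1/L) = 780 + j1052 Ω.
Step 4 — Series with R1: Z_total = R1 + (R2 || L) = 830 + j1052 Ω = 1340∠51.7° Ω.
Step 5 — Source phasor: V = 25.8∠152.4° V = -22.86 + j11.95 V.
Step 6 — Current: I = V / Z = -0.003561 + j0.01892 A = 0.01925∠100.7° A.
Step 7 — Complex power: S = V·I* = 0.3075 + j0.39 VA.
Step 8 — Real power: P = Re(S) = 0.3075 W.
Step 9 — Reactive power: Q = Im(S) = 0.39 VAR.
Step 10 — Apparent power: |S| = 0.4966 VA.
Step 11 — Power factor: PF = P/|S| = 0.6192 (lagging).

(a) P = 0.3075 W  (b) Q = 0.39 VAR  (c) S = 0.4966 VA  (d) PF = 0.6192 (lagging)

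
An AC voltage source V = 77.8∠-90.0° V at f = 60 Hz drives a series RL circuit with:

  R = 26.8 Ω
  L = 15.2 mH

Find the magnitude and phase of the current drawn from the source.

Step 1 — Angular frequency: ω = 2π·f = 2π·60 = 377 rad/s.
Step 2 — Component impedances:
  R: Z = R = 26.8 Ω
  L: Z = jωL = j·377·0.0152 = 0 + j5.73 Ω
Step 3 — Series combination: Z_total = R + L = 26.8 + j5.73 Ω = 27.41∠12.1° Ω.
Step 4 — Source phasor: V = 77.8∠-90.0° V = 0 - j77.8 V.
Step 5 — Ohm's law: I = V / Z_total = (0 - j77.8) / (26.8 + j5.73) = -0.5936 - j2.776 A.
Step 6 — Convert to polar: |I| = 2.839 A, ∠I = -102.1°.

I = 2.839∠-102.1° A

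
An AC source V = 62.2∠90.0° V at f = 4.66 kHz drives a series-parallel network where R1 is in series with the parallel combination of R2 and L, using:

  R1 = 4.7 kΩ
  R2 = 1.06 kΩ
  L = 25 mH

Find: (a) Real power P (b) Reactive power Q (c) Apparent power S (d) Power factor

Step 1 — Angular frequency: ω = 2π·f = 2π·4660 = 2.928e+04 rad/s.
Step 2 — Component impedances:
  R1: Z = R = 4700 Ω
  R2: Z = R = 1060 Ω
  L: Z = jωL = j·2.928e+04·0.025 = 0 + j732 Ω
Step 3 — Parallel branch: R2 || L = 1/(1/R2 + 1/L) = 342.3 + j495.6 Ω.
Step 4 — Series with R1: Z_total = R1 + (R2 || L) = 5042 + j495.6 Ω = 5067∠5.6° Ω.
Step 5 — Source phasor: V = 62.2∠90.0° V = 0 + j62.2 V.
Step 6 — Current: I = V / Z = 0.001201 + j0.01222 A = 0.01228∠84.4° A.
Step 7 — Complex power: S = V·I* = 0.7599 + j0.0747 VA.
Step 8 — Real power: P = Re(S) = 0.7599 W.
Step 9 — Reactive power: Q = Im(S) = 0.0747 VAR.
Step 10 — Apparent power: |S| = 0.7636 VA.
Step 11 — Power factor: PF = P/|S| = 0.9952 (lagging).

(a) P = 0.7599 W  (b) Q = 0.0747 VAR  (c) S = 0.7636 VA  (d) PF = 0.9952 (lagging)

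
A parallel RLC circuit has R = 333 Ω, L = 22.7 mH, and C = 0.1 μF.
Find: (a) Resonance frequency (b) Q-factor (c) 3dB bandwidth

Step 1 — Resonance: ω₀ = 1/√(LC) = 1/√(0.0227·1e-07) = 2.099e+04 rad/s.
Step 2 — f₀ = ω₀/(2π) = 3340 Hz.
Step 3 — Parallel Q: Q = R/(ω₀L) = 333/(2.099e+04·0.0227) = 0.6989.
Step 4 — Bandwidth: Δω = ω₀/Q = 3.003e+04 rad/s; BW = Δω/(2π) = 4779 Hz.

(a) f₀ = 3340 Hz  (b) Q = 0.6989  (c) BW = 4779 Hz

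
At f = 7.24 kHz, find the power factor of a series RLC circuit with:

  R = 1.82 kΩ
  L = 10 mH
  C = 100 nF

Step 1 — Angular frequency: ω = 2π·f = 2π·7240 = 4.549e+04 rad/s.
Step 2 — Component impedances:
  R: Z = R = 1820 Ω
  L: Z = jωL = j·4.549e+04·0.01 = 0 + j454.9 Ω
  C: Z = 1/(jωC) = -j/(ω·C) = 0 - j219.8 Ω
Step 3 — Series combination: Z_total = R + L + C = 1820 + j235.1 Ω = 1835∠7.4° Ω.
Step 4 — Power factor: PF = cos(φ) = Re(Z)/|Z| = 1820/1835 = 0.9918.
Step 5 — Type: Im(Z) = 235.1 ⇒ lagging (phase φ = 7.4°).

PF = 0.9918 (lagging, φ = 7.4°)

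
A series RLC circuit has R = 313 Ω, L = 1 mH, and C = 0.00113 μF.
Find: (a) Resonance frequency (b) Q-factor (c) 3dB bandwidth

Step 1 — Resonance: ω₀ = 1/√(LC) = 1/√(0.001·1.13e-09) = 9.407e+05 rad/s.
Step 2 — f₀ = ω₀/(2π) = 1.497e+05 Hz.
Step 3 — Series Q: Q = ω₀L/R = 9.407e+05·0.001/313 = 3.005.
Step 4 — Bandwidth: Δω = ω₀/Q = 3.13e+05 rad/s; BW = Δω/(2π) = 4.982e+04 Hz.

(a) f₀ = 1.497e+05 Hz  (b) Q = 3.005  (c) BW = 4.982e+04 Hz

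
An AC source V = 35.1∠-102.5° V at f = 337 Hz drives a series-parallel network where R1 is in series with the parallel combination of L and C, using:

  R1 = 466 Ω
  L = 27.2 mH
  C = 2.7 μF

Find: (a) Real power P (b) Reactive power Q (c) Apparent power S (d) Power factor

Step 1 — Angular frequency: ω = 2π·f = 2π·337 = 2117 rad/s.
Step 2 — Component impedances:
  R1: Z = R = 466 Ω
  L: Z = jωL = j·2117·0.0272 = 0 + j57.59 Ω
  C: Z = 1/(jωC) = -j/(ω·C) = 0 - j174.9 Ω
Step 3 — Parallel branch: L || C = 1/(1/L + 1/C) = 0 + j85.87 Ω.
Step 4 — Series with R1: Z_total = R1 + (L || C) = 466 + j85.87 Ω = 473.8∠10.4° Ω.
Step 5 — Source phasor: V = 35.1∠-102.5° V = -7.597 - j34.27 V.
Step 6 — Current: I = V / Z = -0.02887 - j0.06822 A = 0.07407∠-112.9° A.
Step 7 — Complex power: S = V·I* = 2.557 + j0.4712 VA.
Step 8 — Real power: P = Re(S) = 2.557 W.
Step 9 — Reactive power: Q = Im(S) = 0.4712 VAR.
Step 10 — Apparent power: |S| = 2.6 VA.
Step 11 — Power factor: PF = P/|S| = 0.9834 (lagging).

(a) P = 2.557 W  (b) Q = 0.4712 VAR  (c) S = 2.6 VA  (d) PF = 0.9834 (lagging)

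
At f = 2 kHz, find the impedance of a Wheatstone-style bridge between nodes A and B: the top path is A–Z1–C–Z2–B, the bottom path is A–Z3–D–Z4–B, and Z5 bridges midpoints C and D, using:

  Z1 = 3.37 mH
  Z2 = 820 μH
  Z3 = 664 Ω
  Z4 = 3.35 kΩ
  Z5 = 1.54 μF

Step 1 — Angular frequency: ω = 2π·f = 2π·2000 = 1.257e+04 rad/s.
Step 2 — Component impedances:
  Z1: Z = jωL = j·1.257e+04·0.00337 = 0 + j42.35 Ω
  Z2: Z = jωL = j·1.257e+04·0.00082 = 0 + j10.3 Ω
  Z3: Z = R = 664 Ω
  Z4: Z = R = 3350 Ω
  Z5: Z = 1/(jωC) = -j/(ω·C) = 0 - j51.67 Ω
Step 3 — Bridge requires nodal analysis (the Z5 bridge couples midpoints C and D, so the two paths cannot be reduced to a simple series/parallel combination). Setting node B to ground and injecting 1 A at node A, the 3-node admittance system at A, C, D solves to V_A = Z_AB = 2.729 + j52.67 Ω = 52.74∠87.0° Ω.

Z = 2.729 + j52.67 Ω = 52.74∠87.0° Ω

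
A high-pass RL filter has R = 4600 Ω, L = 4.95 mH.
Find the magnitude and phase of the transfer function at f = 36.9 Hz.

Step 1 — Angular frequency: ω = 2π·36.9 = 231.8 rad/s.
Step 2 — Transfer function: H(jω) = jωL/(R + jωL).
Step 3 — Numerator jωL = j·1.148; denominator R + jωL = 4600 + j1.148.
Step 4 — H = 6.225e-08 + j0.0002495.
Step 5 — Magnitude: |H| = 0.0002495 (-72.1 dB); phase: φ = 90.0°.

|H| = 0.0002495 (-72.1 dB), φ = 90.0°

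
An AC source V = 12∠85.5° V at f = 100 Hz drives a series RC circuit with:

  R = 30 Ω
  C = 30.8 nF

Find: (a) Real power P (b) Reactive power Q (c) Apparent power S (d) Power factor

Step 1 — Angular frequency: ω = 2π·f = 2π·100 = 628.3 rad/s.
Step 2 — Component impedances:
  R: Z = R = 30 Ω
  C: Z = 1/(jωC) = -j/(ω·C) = 0 - j5.167e+04 Ω
Step 3 — Series combination: Z_total = R + C = 30 - j5.167e+04 Ω = 5.167e+04∠-90.0° Ω.
Step 4 — Source phasor: V = 12∠85.5° V = 0.9415 + j11.96 V.
Step 5 — Current: I = V / Z = -0.0002315 + j1.835e-05 A = 0.0002322∠175.5° A.
Step 6 — Complex power: S = V·I* = 1.618e-06 - j0.002787 VA.
Step 7 — Real power: P = Re(S) = 1.618e-06 W.
Step 8 — Reactive power: Q = Im(S) = -0.002787 VAR.
Step 9 — Apparent power: |S| = 0.002787 VA.
Step 10 — Power factor: PF = P/|S| = 0.0005806 (leading).

(a) P = 1.618e-06 W  (b) Q = -0.002787 VAR  (c) S = 0.002787 VA  (d) PF = 0.0005806 (leading)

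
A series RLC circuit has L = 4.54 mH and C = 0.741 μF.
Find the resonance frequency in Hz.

Step 1 — Resonance condition Im(Z)=0 gives ω₀ = 1/√(LC).
Step 2 — ω₀ = 1/√(0.00454·7.41e-07) = 1.724e+04 rad/s.
Step 3 — f₀ = ω₀/(2π) = 2744 Hz.

f₀ = 2744 Hz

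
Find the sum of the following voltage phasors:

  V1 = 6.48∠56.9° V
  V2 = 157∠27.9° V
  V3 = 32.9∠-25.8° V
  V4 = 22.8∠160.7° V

Step 1 — Convert each phasor to rectangular form:
  V1 = 6.48·(cos(56.9°) + j·sin(56.9°)) = 3.539 + j5.428 V
  V2 = 157·(cos(27.9°) + j·sin(27.9°)) = 138.8 + j73.46 V
  V3 = 32.9·(cos(-25.8°) + j·sin(-25.8°)) = 29.62 - j14.32 V
  V4 = 22.8·(cos(160.7°) + j·sin(160.7°)) = -21.52 + j7.536 V
Step 2 — Sum components: V_total = 150.4 + j72.11 V.
Step 3 — Convert to polar: |V_total| = 166.8 V, ∠V_total = 25.6°.

V_total = 166.8∠25.6° V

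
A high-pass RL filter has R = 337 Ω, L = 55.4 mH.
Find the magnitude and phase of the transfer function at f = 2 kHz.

Step 1 — Angular frequency: ω = 2π·2000 = 1.257e+04 rad/s.
Step 2 — Transfer function: H(jω) = jωL/(R + jωL).
Step 3 — Numerator jωL = j·696.2; denominator R + jωL = 337 + j696.2.
Step 4 — H = 0.8102 + j0.3922.
Step 5 — Magnitude: |H| = 0.9001 (-0.9 dB); phase: φ = 25.8°.

|H| = 0.9001 (-0.9 dB), φ = 25.8°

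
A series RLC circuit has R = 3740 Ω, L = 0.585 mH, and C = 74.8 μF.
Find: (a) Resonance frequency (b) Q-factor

Step 1 — Resonance condition Im(Z)=0 gives ω₀ = 1/√(LC).
Step 2 — ω₀ = 1/√(0.000585·7.48e-05) = 4780 rad/s.
Step 3 — f₀ = ω₀/(2π) = 760.8 Hz.
Step 4 — Series Q: Q = ω₀L/R = 4780·0.000585/3740 = 0.0007477.

(a) f₀ = 760.8 Hz  (b) Q = 0.0007477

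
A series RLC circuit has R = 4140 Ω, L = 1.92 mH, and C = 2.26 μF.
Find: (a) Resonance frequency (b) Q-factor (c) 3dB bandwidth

Step 1 — Resonance: ω₀ = 1/√(LC) = 1/√(0.00192·2.26e-06) = 1.518e+04 rad/s.
Step 2 — f₀ = ω₀/(2π) = 2416 Hz.
Step 3 — Series Q: Q = ω₀L/R = 1.518e+04·0.00192/4140 = 0.00704.
Step 4 — Bandwidth: Δω = ω₀/Q = 2.156e+06 rad/s; BW = Δω/(2π) = 3.432e+05 Hz.

(a) f₀ = 2416 Hz  (b) Q = 0.00704  (c) BW = 3.432e+05 Hz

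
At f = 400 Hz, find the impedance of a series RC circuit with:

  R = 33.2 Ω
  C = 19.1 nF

Step 1 — Angular frequency: ω = 2π·f = 2π·400 = 2513 rad/s.
Step 2 — Component impedances:
  R: Z = R = 33.2 Ω
  C: Z = 1/(jωC) = -j/(ω·C) = 0 - j2.083e+04 Ω
Step 3 — Series combination: Z_total = R + C = 33.2 - j2.083e+04 Ω = 2.083e+04∠-89.9° Ω.

Z = 33.2 - j2.083e+04 Ω = 2.083e+04∠-89.9° Ω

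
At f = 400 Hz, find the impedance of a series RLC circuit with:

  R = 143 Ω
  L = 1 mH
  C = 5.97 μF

Step 1 — Angular frequency: ω = 2π·f = 2π·400 = 2513 rad/s.
Step 2 — Component impedances:
  R: Z = R = 143 Ω
  L: Z = jωL = j·2513·0.001 = 0 + j2.513 Ω
  C: Z = 1/(jωC) = -j/(ω·C) = 0 - j66.65 Ω
Step 3 — Series combination: Z_total = R + L + C = 143 - j64.13 Ω = 156.7∠-24.2° Ω.

Z = 143 - j64.13 Ω = 156.7∠-24.2° Ω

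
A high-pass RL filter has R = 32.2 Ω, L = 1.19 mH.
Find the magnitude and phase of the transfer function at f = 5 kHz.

Step 1 — Angular frequency: ω = 2π·5000 = 3.142e+04 rad/s.
Step 2 — Transfer function: H(jω) = jωL/(R + jωL).
Step 3 — Numerator jωL = j·37.38; denominator R + jωL = 32.2 + j37.38.
Step 4 — H = 0.5741 + j0.4945.
Step 5 — Magnitude: |H| = 0.7577 (-2.4 dB); phase: φ = 40.7°.

|H| = 0.7577 (-2.4 dB), φ = 40.7°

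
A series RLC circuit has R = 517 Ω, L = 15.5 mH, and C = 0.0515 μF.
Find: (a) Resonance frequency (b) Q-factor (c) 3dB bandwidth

Step 1 — Resonance: ω₀ = 1/√(LC) = 1/√(0.0155·5.15e-08) = 3.539e+04 rad/s.
Step 2 — f₀ = ω₀/(2π) = 5633 Hz.
Step 3 — Series Q: Q = ω₀L/R = 3.539e+04·0.0155/517 = 1.061.
Step 4 — Bandwidth: Δω = ω₀/Q = 3.335e+04 rad/s; BW = Δω/(2π) = 5309 Hz.

(a) f₀ = 5633 Hz  (b) Q = 1.061  (c) BW = 5309 Hz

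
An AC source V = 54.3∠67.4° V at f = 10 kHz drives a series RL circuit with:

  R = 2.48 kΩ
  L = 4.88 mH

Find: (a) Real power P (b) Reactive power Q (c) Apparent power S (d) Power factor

Step 1 — Angular frequency: ω = 2π·f = 2π·1e+04 = 6.283e+04 rad/s.
Step 2 — Component impedances:
  R: Z = R = 2480 Ω
  L: Z = jωL = j·6.283e+04·0.00488 = 0 + j306.6 Ω
Step 3 — Series combination: Z_total = R + L = 2480 + j306.6 Ω = 2499∠7.0° Ω.
Step 4 — Source phasor: V = 54.3∠67.4° V = 20.87 + j50.13 V.
Step 5 — Current: I = V / Z = 0.01075 + j0.01888 A = 0.02173∠60.4° A.
Step 6 — Complex power: S = V·I* = 1.171 + j0.1448 VA.
Step 7 — Real power: P = Re(S) = 1.171 W.
Step 8 — Reactive power: Q = Im(S) = 0.1448 VAR.
Step 9 — Apparent power: |S| = 1.18 VA.
Step 10 — Power factor: PF = P/|S| = 0.9924 (lagging).

(a) P = 1.171 W  (b) Q = 0.1448 VAR  (c) S = 1.18 VA  (d) PF = 0.9924 (lagging)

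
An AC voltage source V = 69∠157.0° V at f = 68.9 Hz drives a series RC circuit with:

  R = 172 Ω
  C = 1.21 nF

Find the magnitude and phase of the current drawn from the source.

Step 1 — Angular frequency: ω = 2π·f = 2π·68.9 = 432.9 rad/s.
Step 2 — Component impedances:
  R: Z = R = 172 Ω
  C: Z = 1/(jωC) = -j/(ω·C) = 0 - j1.909e+06 Ω
Step 3 — Series combination: Z_total = R + C = 172 - j1.909e+06 Ω = 1.909e+06∠-90.0° Ω.
Step 4 — Source phasor: V = 69∠157.0° V = -63.51 + j26.96 V.
Step 5 — Ohm's law: I = V / Z_total = (-63.51 + j26.96) / (172 - j1.909e+06) = -1.413e-05 - j3.327e-05 A.
Step 6 — Convert to polar: |I| = 3.614e-05 A, ∠I = -113.0°.

I = 3.614e-05∠-113.0° A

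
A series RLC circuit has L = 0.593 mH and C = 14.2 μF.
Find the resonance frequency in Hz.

Step 1 — Resonance condition Im(Z)=0 gives ω₀ = 1/√(LC).
Step 2 — ω₀ = 1/√(0.000593·1.42e-05) = 1.09e+04 rad/s.
Step 3 — f₀ = ω₀/(2π) = 1734 Hz.

f₀ = 1734 Hz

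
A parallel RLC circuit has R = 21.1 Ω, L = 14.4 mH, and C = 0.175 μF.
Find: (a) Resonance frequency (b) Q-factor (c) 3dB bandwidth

Step 1 — Resonance: ω₀ = 1/√(LC) = 1/√(0.0144·1.75e-07) = 1.992e+04 rad/s.
Step 2 — f₀ = ω₀/(2π) = 3170 Hz.
Step 3 — Parallel Q: Q = R/(ω₀L) = 21.1/(1.992e+04·0.0144) = 0.07356.
Step 4 — Bandwidth: Δω = ω₀/Q = 2.708e+05 rad/s; BW = Δω/(2π) = 4.31e+04 Hz.

(a) f₀ = 3170 Hz  (b) Q = 0.07356  (c) BW = 4.31e+04 Hz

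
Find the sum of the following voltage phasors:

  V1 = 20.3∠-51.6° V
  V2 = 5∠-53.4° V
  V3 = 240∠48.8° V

Step 1 — Convert each phasor to rectangular form:
  V1 = 20.3·(cos(-51.6°) + j·sin(-51.6°)) = 12.61 - j15.91 V
  V2 = 5·(cos(-53.4°) + j·sin(-53.4°)) = 2.981 - j4.014 V
  V3 = 240·(cos(48.8°) + j·sin(48.8°)) = 158.1 + j180.6 V
Step 2 — Sum components: V_total = 173.7 + j160.7 V.
Step 3 — Convert to polar: |V_total| = 236.6 V, ∠V_total = 42.8°.

V_total = 236.6∠42.8° V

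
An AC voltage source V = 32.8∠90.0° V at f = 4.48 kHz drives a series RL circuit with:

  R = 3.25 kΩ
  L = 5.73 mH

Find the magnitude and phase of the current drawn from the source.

Step 1 — Angular frequency: ω = 2π·f = 2π·4480 = 2.815e+04 rad/s.
Step 2 — Component impedances:
  R: Z = R = 3250 Ω
  L: Z = jωL = j·2.815e+04·0.00573 = 0 + j161.3 Ω
Step 3 — Series combination: Z_total = R + L = 3250 + j161.3 Ω = 3254∠2.8° Ω.
Step 4 — Source phasor: V = 32.8∠90.0° V = 0 + j32.8 V.
Step 5 — Ohm's law: I = V / Z_total = (0 + j32.8) / (3250 + j161.3) = 0.0004996 + j0.01007 A.
Step 6 — Convert to polar: |I| = 0.01008 A, ∠I = 87.2°.

I = 0.01008∠87.2° A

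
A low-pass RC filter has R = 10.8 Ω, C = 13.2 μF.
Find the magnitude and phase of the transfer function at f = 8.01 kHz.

Step 1 — Angular frequency: ω = 2π·8010 = 5.033e+04 rad/s.
Step 2 — Transfer function: H(jω) = 1/(1 + jωRC).
Step 3 — Denominator: 1 + jωRC = 1 + j·5.033e+04·10.8·1.32e-05 = 1 + j7.175.
Step 4 — H = 0.01906 - j0.1367.
Step 5 — Magnitude: |H| = 0.138 (-17.2 dB); phase: φ = -82.1°.

|H| = 0.138 (-17.2 dB), φ = -82.1°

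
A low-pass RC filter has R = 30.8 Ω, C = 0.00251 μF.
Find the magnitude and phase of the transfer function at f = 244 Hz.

Step 1 — Angular frequency: ω = 2π·244 = 1533 rad/s.
Step 2 — Transfer function: H(jω) = 1/(1 + jωRC).
Step 3 — Denominator: 1 + jωRC = 1 + j·1533·30.8·2.51e-09 = 1 + j0.0001185.
Step 4 — H = 1 - j0.0001185.
Step 5 — Magnitude: |H| = 1 (-0.0 dB); phase: φ = -0.0°.

|H| = 1 (-0.0 dB), φ = -0.0°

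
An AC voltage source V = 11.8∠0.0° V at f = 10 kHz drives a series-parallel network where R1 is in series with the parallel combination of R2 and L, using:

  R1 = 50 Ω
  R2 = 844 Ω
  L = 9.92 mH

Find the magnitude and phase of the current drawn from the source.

Step 1 — Angular frequency: ω = 2π·f = 2π·1e+04 = 6.283e+04 rad/s.
Step 2 — Component impedances:
  R1: Z = R = 50 Ω
  R2: Z = R = 844 Ω
  L: Z = jωL = j·6.283e+04·0.00992 = 0 + j623.3 Ω
Step 3 — Parallel branch: R2 || L = 1/(1/R2 + 1/L) = 297.9 + j403.3 Ω.
Step 4 — Series with R1: Z_total = R1 + (R2 || L) = 347.9 + j403.3 Ω = 532.6∠49.2° Ω.
Step 5 — Source phasor: V = 11.8∠0.0° V = 11.8 V.
Step 6 — Ohm's law: I = V / Z_total = (11.8) / (347.9 + j403.3) = 0.01447 - j0.01678 A.
Step 7 — Convert to polar: |I| = 0.02215 A, ∠I = -49.2°.

I = 0.02215∠-49.2° A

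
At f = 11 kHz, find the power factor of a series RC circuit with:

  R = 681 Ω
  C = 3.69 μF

Step 1 — Angular frequency: ω = 2π·f = 2π·1.1e+04 = 6.912e+04 rad/s.
Step 2 — Component impedances:
  R: Z = R = 681 Ω
  C: Z = 1/(jωC) = -j/(ω·C) = 0 - j3.921 Ω
Step 3 — Series combination: Z_total = R + C = 681 - j3.921 Ω = 681∠-0.3° Ω.
Step 4 — Power factor: PF = cos(φ) = Re(Z)/|Z| = 681/681 = 1.
Step 5 — Type: Im(Z) = -3.921 ⇒ leading (phase φ = -0.3°).

PF = 1 (leading, φ = -0.3°)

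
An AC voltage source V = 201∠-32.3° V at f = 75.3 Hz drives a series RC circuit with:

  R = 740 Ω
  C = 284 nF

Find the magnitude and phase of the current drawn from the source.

Step 1 — Angular frequency: ω = 2π·f = 2π·75.3 = 473.1 rad/s.
Step 2 — Component impedances:
  R: Z = R = 740 Ω
  C: Z = 1/(jωC) = -j/(ω·C) = 0 - j7442 Ω
Step 3 — Series combination: Z_total = R + C = 740 - j7442 Ω = 7479∠-84.3° Ω.
Step 4 — Source phasor: V = 201∠-32.3° V = 169.9 - j107.4 V.
Step 5 — Ohm's law: I = V / Z_total = (169.9 - j107.4) / (740 - j7442) = 0.01654 + j0.02118 A.
Step 6 — Convert to polar: |I| = 0.02688 A, ∠I = 52.0°.

I = 0.02688∠52.0° A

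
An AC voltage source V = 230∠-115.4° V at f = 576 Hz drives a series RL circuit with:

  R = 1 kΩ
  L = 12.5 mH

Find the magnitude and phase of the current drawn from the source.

Step 1 — Angular frequency: ω = 2π·f = 2π·576 = 3619 rad/s.
Step 2 — Component impedances:
  R: Z = R = 1000 Ω
  L: Z = jωL = j·3619·0.0125 = 0 + j45.24 Ω
Step 3 — Series combination: Z_total = R + L = 1000 + j45.24 Ω = 1001∠2.6° Ω.
Step 4 — Source phasor: V = 230∠-115.4° V = -98.66 - j207.8 V.
Step 5 — Ohm's law: I = V / Z_total = (-98.66 - j207.8) / (1000 + j45.24) = -0.1078 - j0.2029 A.
Step 6 — Convert to polar: |I| = 0.2298 A, ∠I = -118.0°.

I = 0.2298∠-118.0° A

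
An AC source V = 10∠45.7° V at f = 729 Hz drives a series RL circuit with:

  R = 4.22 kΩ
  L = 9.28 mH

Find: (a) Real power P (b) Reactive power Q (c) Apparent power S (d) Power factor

Step 1 — Angular frequency: ω = 2π·f = 2π·729 = 4580 rad/s.
Step 2 — Component impedances:
  R: Z = R = 4220 Ω
  L: Z = jωL = j·4580·0.00928 = 0 + j42.51 Ω
Step 3 — Series combination: Z_total = R + L = 4220 + j42.51 Ω = 4220∠0.6° Ω.
Step 4 — Source phasor: V = 10∠45.7° V = 6.984 + j7.157 V.
Step 5 — Current: I = V / Z = 0.001672 + j0.001679 A = 0.00237∠45.1° A.
Step 6 — Complex power: S = V·I* = 0.02369 + j0.0002387 VA.
Step 7 — Real power: P = Re(S) = 0.02369 W.
Step 8 — Reactive power: Q = Im(S) = 0.0002387 VAR.
Step 9 — Apparent power: |S| = 0.0237 VA.
Step 10 — Power factor: PF = P/|S| = 0.9999 (lagging).

(a) P = 0.02369 W  (b) Q = 0.0002387 VAR  (c) S = 0.0237 VA  (d) PF = 0.9999 (lagging)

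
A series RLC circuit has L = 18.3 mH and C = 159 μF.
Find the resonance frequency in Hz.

Step 1 — Resonance condition Im(Z)=0 gives ω₀ = 1/√(LC).
Step 2 — ω₀ = 1/√(0.0183·0.000159) = 586.2 rad/s.
Step 3 — f₀ = ω₀/(2π) = 93.3 Hz.

f₀ = 93.3 Hz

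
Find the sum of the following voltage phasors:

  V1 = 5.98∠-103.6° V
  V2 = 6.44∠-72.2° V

Step 1 — Convert each phasor to rectangular form:
  V1 = 5.98·(cos(-103.6°) + j·sin(-103.6°)) = -1.406 - j5.812 V
  V2 = 6.44·(cos(-72.2°) + j·sin(-72.2°)) = 1.969 - j6.132 V
Step 2 — Sum components: V_total = 0.5625 - j11.94 V.
Step 3 — Convert to polar: |V_total| = 11.96 V, ∠V_total = -87.3°.

V_total = 11.96∠-87.3° V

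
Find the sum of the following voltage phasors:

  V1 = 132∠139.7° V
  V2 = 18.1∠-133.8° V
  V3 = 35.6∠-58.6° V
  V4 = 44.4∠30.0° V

Step 1 — Convert each phasor to rectangular form:
  V1 = 132·(cos(139.7°) + j·sin(139.7°)) = -100.7 + j85.38 V
  V2 = 18.1·(cos(-133.8°) + j·sin(-133.8°)) = -12.53 - j13.06 V
  V3 = 35.6·(cos(-58.6°) + j·sin(-58.6°)) = 18.55 - j30.39 V
  V4 = 44.4·(cos(30.0°) + j·sin(30.0°)) = 38.45 + j22.2 V
Step 2 — Sum components: V_total = -56.2 + j64.13 V.
Step 3 — Convert to polar: |V_total| = 85.27 V, ∠V_total = 131.2°.

V_total = 85.27∠131.2° V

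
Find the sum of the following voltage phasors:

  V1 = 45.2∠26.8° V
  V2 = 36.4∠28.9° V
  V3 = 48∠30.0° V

Step 1 — Convert each phasor to rectangular form:
  V1 = 45.2·(cos(26.8°) + j·sin(26.8°)) = 40.34 + j20.38 V
  V2 = 36.4·(cos(28.9°) + j·sin(28.9°)) = 31.87 + j17.59 V
  V3 = 48·(cos(30.0°) + j·sin(30.0°)) = 41.57 + j24 V
Step 2 — Sum components: V_total = 113.8 + j61.97 V.
Step 3 — Convert to polar: |V_total| = 129.6 V, ∠V_total = 28.6°.

V_total = 129.6∠28.6° V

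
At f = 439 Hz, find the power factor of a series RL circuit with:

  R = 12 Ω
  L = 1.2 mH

Step 1 — Angular frequency: ω = 2π·f = 2π·439 = 2758 rad/s.
Step 2 — Component impedances:
  R: Z = R = 12 Ω
  L: Z = jωL = j·2758·0.0012 = 0 + j3.31 Ω
Step 3 — Series combination: Z_total = R + L = 12 + j3.31 Ω = 12.45∠15.4° Ω.
Step 4 — Power factor: PF = cos(φ) = Re(Z)/|Z| = 12/12.448 = 0.964.
Step 5 — Type: Im(Z) = 3.31 ⇒ lagging (phase φ = 15.4°).

PF = 0.964 (lagging, φ = 15.4°)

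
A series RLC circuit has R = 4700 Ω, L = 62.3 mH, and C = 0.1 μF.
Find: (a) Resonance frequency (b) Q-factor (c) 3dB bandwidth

Step 1 — Resonance condition Im(Z)=0 gives ω₀ = 1/√(LC).
Step 2 — ω₀ = 1/√(0.0623·1e-07) = 1.267e+04 rad/s.
Step 3 — f₀ = ω₀/(2π) = 2016 Hz.
Step 4 — Series Q: Q = ω₀L/R = 1.267e+04·0.0623/4700 = 0.1679.
Step 5 — 3dB bandwidth: Δω = ω₀/Q = 7.544e+04 rad/s; BW = Δω/(2π) = 1.201e+04 Hz.

(a) f₀ = 2016 Hz  (b) Q = 0.1679  (c) BW = 1.201e+04 Hz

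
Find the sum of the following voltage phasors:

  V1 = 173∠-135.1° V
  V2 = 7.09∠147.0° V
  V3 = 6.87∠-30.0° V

Step 1 — Convert each phasor to rectangular form:
  V1 = 173·(cos(-135.1°) + j·sin(-135.1°)) = -122.5 - j122.1 V
  V2 = 7.09·(cos(147.0°) + j·sin(147.0°)) = -5.946 + j3.861 V
  V3 = 6.87·(cos(-30.0°) + j·sin(-30.0°)) = 5.95 - j3.435 V
Step 2 — Sum components: V_total = -122.5 - j121.7 V.
Step 3 — Convert to polar: |V_total| = 172.7 V, ∠V_total = -135.2°.

V_total = 172.7∠-135.2° V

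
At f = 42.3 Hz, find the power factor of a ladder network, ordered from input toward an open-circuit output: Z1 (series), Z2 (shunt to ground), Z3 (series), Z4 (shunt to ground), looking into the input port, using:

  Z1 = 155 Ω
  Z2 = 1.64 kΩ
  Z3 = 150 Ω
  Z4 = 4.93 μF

Step 1 — Angular frequency: ω = 2π·f = 2π·42.3 = 265.8 rad/s.
Step 2 — Component impedances:
  Z1: Z = R = 155 Ω
  Z2: Z = R = 1640 Ω
  Z3: Z = R = 150 Ω
  Z4: Z = 1/(jωC) = -j/(ω·C) = 0 - j763.2 Ω
Step 3 — Ladder network (open output): work backward from the far end, alternating series and parallel combinations. Z_in = 523.6 - j542.1 Ω = 753.6∠-46.0° Ω.
Step 4 — Power factor: PF = cos(φ) = Re(Z)/|Z| = 523.56/753.65 = 0.6947.
Step 5 — Type: Im(Z) = -542.1 ⇒ leading (phase φ = -46.0°).

PF = 0.6947 (leading, φ = -46.0°)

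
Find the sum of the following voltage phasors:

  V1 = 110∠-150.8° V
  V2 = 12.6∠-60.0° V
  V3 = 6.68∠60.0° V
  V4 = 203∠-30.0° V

Step 1 — Convert each phasor to rectangular form:
  V1 = 110·(cos(-150.8°) + j·sin(-150.8°)) = -96.02 - j53.66 V
  V2 = 12.6·(cos(-60.0°) + j·sin(-60.0°)) = 6.3 - j10.91 V
  V3 = 6.68·(cos(60.0°) + j·sin(60.0°)) = 3.34 + j5.785 V
  V4 = 203·(cos(-30.0°) + j·sin(-30.0°)) = 175.8 - j101.5 V
Step 2 — Sum components: V_total = 89.42 - j160.3 V.
Step 3 — Convert to polar: |V_total| = 183.5 V, ∠V_total = -60.8°.

V_total = 183.5∠-60.8° V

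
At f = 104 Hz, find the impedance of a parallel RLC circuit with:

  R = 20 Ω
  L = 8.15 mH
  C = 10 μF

Step 1 — Angular frequency: ω = 2π·f = 2π·104 = 653.5 rad/s.
Step 2 — Component impedances:
  R: Z = R = 20 Ω
  L: Z = jωL = j·653.5·0.00815 = 0 + j5.326 Ω
  C: Z = 1/(jωC) = -j/(ω·C) = 0 - j153 Ω
Step 3 — Parallel combination: 1/Z_total = 1/R + 1/L + 1/C; Z_total = 1.415 + j5.127 Ω = 5.319∠74.6° Ω.

Z = 1.415 + j5.127 Ω = 5.319∠74.6° Ω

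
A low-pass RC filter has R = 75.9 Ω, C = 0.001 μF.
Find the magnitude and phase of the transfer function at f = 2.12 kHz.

Step 1 — Angular frequency: ω = 2π·2120 = 1.332e+04 rad/s.
Step 2 — Transfer function: H(jω) = 1/(1 + jωRC).
Step 3 — Denominator: 1 + jωRC = 1 + j·1.332e+04·75.9·1e-09 = 1 + j0.001011.
Step 4 — H = 1 - j0.001011.
Step 5 — Magnitude: |H| = 1 (-0.0 dB); phase: φ = -0.1°.

|H| = 1 (-0.0 dB), φ = -0.1°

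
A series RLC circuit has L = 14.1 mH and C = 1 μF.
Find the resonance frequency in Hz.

Step 1 — Resonance condition Im(Z)=0 gives ω₀ = 1/√(LC).
Step 2 — ω₀ = 1/√(0.0141·1e-06) = 8422 rad/s.
Step 3 — f₀ = ω₀/(2π) = 1340 Hz.

f₀ = 1340 Hz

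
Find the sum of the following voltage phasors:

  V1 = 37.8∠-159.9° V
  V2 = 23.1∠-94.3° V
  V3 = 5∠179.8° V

Step 1 — Convert each phasor to rectangular form:
  V1 = 37.8·(cos(-159.9°) + j·sin(-159.9°)) = -35.5 - j12.99 V
  V2 = 23.1·(cos(-94.3°) + j·sin(-94.3°)) = -1.732 - j23.03 V
  V3 = 5·(cos(179.8°) + j·sin(179.8°)) = -5 + j0.01745 V
Step 2 — Sum components: V_total = -42.23 - j36.01 V.
Step 3 — Convert to polar: |V_total| = 55.5 V, ∠V_total = -139.5°.

V_total = 55.5∠-139.5° V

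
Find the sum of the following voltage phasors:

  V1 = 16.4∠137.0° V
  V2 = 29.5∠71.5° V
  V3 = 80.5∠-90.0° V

Step 1 — Convert each phasor to rectangular form:
  V1 = 16.4·(cos(137.0°) + j·sin(137.0°)) = -11.99 + j11.18 V
  V2 = 29.5·(cos(71.5°) + j·sin(71.5°)) = 9.36 + j27.98 V
  V3 = 80.5·(cos(-90.0°) + j·sin(-90.0°)) = 0 - j80.5 V
Step 2 — Sum components: V_total = -2.634 - j41.34 V.
Step 3 — Convert to polar: |V_total| = 41.42 V, ∠V_total = -93.6°.

V_total = 41.42∠-93.6° V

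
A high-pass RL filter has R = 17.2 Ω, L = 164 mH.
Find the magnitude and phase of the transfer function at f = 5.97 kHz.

Step 1 — Angular frequency: ω = 2π·5970 = 3.751e+04 rad/s.
Step 2 — Transfer function: H(jω) = jωL/(R + jωL).
Step 3 — Numerator jωL = j·6152; denominator R + jωL = 17.2 + j6152.
Step 4 — H = 1 + j0.002796.
Step 5 — Magnitude: |H| = 1 (-0.0 dB); phase: φ = 0.2°.

|H| = 1 (-0.0 dB), φ = 0.2°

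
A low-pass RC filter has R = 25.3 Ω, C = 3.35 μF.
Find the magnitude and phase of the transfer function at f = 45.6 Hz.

Step 1 — Angular frequency: ω = 2π·45.6 = 286.5 rad/s.
Step 2 — Transfer function: H(jω) = 1/(1 + jωRC).
Step 3 — Denominator: 1 + jωRC = 1 + j·286.5·25.3·3.35e-06 = 1 + j0.02428.
Step 4 — H = 0.9994 - j0.02427.
Step 5 — Magnitude: |H| = 0.9997 (-0.0 dB); phase: φ = -1.4°.

|H| = 0.9997 (-0.0 dB), φ = -1.4°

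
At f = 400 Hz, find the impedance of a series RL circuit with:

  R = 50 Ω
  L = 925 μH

Step 1 — Angular frequency: ω = 2π·f = 2π·400 = 2513 rad/s.
Step 2 — Component impedances:
  R: Z = R = 50 Ω
  L: Z = jωL = j·2513·0.000925 = 0 + j2.325 Ω
Step 3 — Series combination: Z_total = R + L = 50 + j2.325 Ω = 50.05∠2.7° Ω.

Z = 50 + j2.325 Ω = 50.05∠2.7° Ω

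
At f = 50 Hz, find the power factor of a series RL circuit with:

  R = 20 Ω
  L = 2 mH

Step 1 — Angular frequency: ω = 2π·f = 2π·50 = 314.2 rad/s.
Step 2 — Component impedances:
  R: Z = R = 20 Ω
  L: Z = jωL = j·314.2·0.002 = 0 + j0.6283 Ω
Step 3 — Series combination: Z_total = R + L = 20 + j0.6283 Ω = 20.01∠1.8° Ω.
Step 4 — Power factor: PF = cos(φ) = Re(Z)/|Z| = 20/20.01 = 0.9995.
Step 5 — Type: Im(Z) = 0.6283 ⇒ lagging (phase φ = 1.8°).

PF = 0.9995 (lagging, φ = 1.8°)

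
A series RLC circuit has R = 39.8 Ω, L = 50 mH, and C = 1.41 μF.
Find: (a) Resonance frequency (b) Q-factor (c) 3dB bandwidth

Step 1 — Resonance: ω₀ = 1/√(LC) = 1/√(0.05·1.41e-06) = 3766 rad/s.
Step 2 — f₀ = ω₀/(2π) = 599.4 Hz.
Step 3 — Series Q: Q = ω₀L/R = 3766·0.05/39.8 = 4.731.
Step 4 — Bandwidth: Δω = ω₀/Q = 796 rad/s; BW = Δω/(2π) = 126.7 Hz.

(a) f₀ = 599.4 Hz  (b) Q = 4.731  (c) BW = 126.7 Hz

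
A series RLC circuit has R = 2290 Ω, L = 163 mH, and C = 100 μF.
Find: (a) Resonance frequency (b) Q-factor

Step 1 — Resonance condition Im(Z)=0 gives ω₀ = 1/√(LC).
Step 2 — ω₀ = 1/√(0.163·0.0001) = 247.7 rad/s.
Step 3 — f₀ = ω₀/(2π) = 39.42 Hz.
Step 4 — Series Q: Q = ω₀L/R = 247.7·0.163/2290 = 0.01763.

(a) f₀ = 39.42 Hz  (b) Q = 0.01763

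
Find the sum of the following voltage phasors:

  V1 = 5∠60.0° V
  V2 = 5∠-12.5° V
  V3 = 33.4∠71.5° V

Step 1 — Convert each phasor to rectangular form:
  V1 = 5·(cos(60.0°) + j·sin(60.0°)) = 2.5 + j4.33 V
  V2 = 5·(cos(-12.5°) + j·sin(-12.5°)) = 4.881 - j1.082 V
  V3 = 33.4·(cos(71.5°) + j·sin(71.5°)) = 10.6 + j31.67 V
Step 2 — Sum components: V_total = 17.98 + j34.92 V.
Step 3 — Convert to polar: |V_total| = 39.28 V, ∠V_total = 62.8°.

V_total = 39.28∠62.8° V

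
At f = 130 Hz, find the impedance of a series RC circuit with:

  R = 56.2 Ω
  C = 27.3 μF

Step 1 — Angular frequency: ω = 2π·f = 2π·130 = 816.8 rad/s.
Step 2 — Component impedances:
  R: Z = R = 56.2 Ω
  C: Z = 1/(jωC) = -j/(ω·C) = 0 - j44.85 Ω
Step 3 — Series combination: Z_total = R + C = 56.2 - j44.85 Ω = 71.9∠-38.6° Ω.

Z = 56.2 - j44.85 Ω = 71.9∠-38.6° Ω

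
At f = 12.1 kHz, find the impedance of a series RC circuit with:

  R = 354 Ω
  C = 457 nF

Step 1 — Angular frequency: ω = 2π·f = 2π·1.21e+04 = 7.603e+04 rad/s.
Step 2 — Component impedances:
  R: Z = R = 354 Ω
  C: Z = 1/(jωC) = -j/(ω·C) = 0 - j28.78 Ω
Step 3 — Series combination: Z_total = R + C = 354 - j28.78 Ω = 355.2∠-4.6° Ω.

Z = 354 - j28.78 Ω = 355.2∠-4.6° Ω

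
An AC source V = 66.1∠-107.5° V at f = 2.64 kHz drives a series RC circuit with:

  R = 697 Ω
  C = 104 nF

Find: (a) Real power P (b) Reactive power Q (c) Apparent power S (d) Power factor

Step 1 — Angular frequency: ω = 2π·f = 2π·2640 = 1.659e+04 rad/s.
Step 2 — Component impedances:
  R: Z = R = 697 Ω
  C: Z = 1/(jωC) = -j/(ω·C) = 0 - j579.7 Ω
Step 3 — Series combination: Z_total = R + C = 697 - j579.7 Ω = 906.5∠-39.7° Ω.
Step 4 — Source phasor: V = 66.1∠-107.5° V = -19.88 - j63.04 V.
Step 5 — Current: I = V / Z = 0.02761 - j0.06749 A = 0.07291∠-67.8° A.
Step 6 — Complex power: S = V·I* = 3.706 - j3.082 VA.
Step 7 — Real power: P = Re(S) = 3.706 W.
Step 8 — Reactive power: Q = Im(S) = -3.082 VAR.
Step 9 — Apparent power: |S| = 4.82 VA.
Step 10 — Power factor: PF = P/|S| = 0.7689 (leading).

(a) P = 3.706 W  (b) Q = -3.082 VAR  (c) S = 4.82 VA  (d) PF = 0.7689 (leading)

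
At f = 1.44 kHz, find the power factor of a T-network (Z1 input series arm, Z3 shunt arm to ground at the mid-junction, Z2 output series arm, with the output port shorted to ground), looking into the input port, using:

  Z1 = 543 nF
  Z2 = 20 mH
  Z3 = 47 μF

Step 1 — Angular frequency: ω = 2π·f = 2π·1440 = 9048 rad/s.
Step 2 — Component impedances:
  Z1: Z = 1/(jωC) = -j/(ω·C) = 0 - j203.5 Ω
  Z2: Z = jωL = j·9048·0.02 = 0 + j181 Ω
  Z3: Z = 1/(jωC) = -j/(ω·C) = 0 - j2.352 Ω
Step 3 — With the output port shorted to ground, the output series arm Z2 runs from the junction to ground; the shunt arm Z3 also runs from the junction to ground. They appear in parallel: Z3 || Z2 = 0 - j2.383 Ω.
Step 4 — Series with input arm Z1: Z_in = Z1 + (Z3 || Z2) = 0 - j205.9 Ω = 205.9∠-90.0° Ω.
Step 5 — Power factor: PF = cos(φ) = Re(Z)/|Z| = 0/205.9 = 0.
Step 6 — Type: Im(Z) = -205.9 ⇒ leading (phase φ = -90.0°).

PF = 0 (leading, φ = -90.0°)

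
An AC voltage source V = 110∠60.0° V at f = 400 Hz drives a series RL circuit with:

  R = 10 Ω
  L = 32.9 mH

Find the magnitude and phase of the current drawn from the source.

Step 1 — Angular frequency: ω = 2π·f = 2π·400 = 2513 rad/s.
Step 2 — Component impedances:
  R: Z = R = 10 Ω
  L: Z = jωL = j·2513·0.0329 = 0 + j82.69 Ω
Step 3 — Series combination: Z_total = R + L = 10 + j82.69 Ω = 83.29∠83.1° Ω.
Step 4 — Source phasor: V = 110∠60.0° V = 55 + j95.26 V.
Step 5 — Ohm's law: I = V / Z_total = (55 + j95.26) / (10 + j82.69) = 1.215 - j0.5182 A.
Step 6 — Convert to polar: |I| = 1.321 A, ∠I = -23.1°.

I = 1.321∠-23.1° A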